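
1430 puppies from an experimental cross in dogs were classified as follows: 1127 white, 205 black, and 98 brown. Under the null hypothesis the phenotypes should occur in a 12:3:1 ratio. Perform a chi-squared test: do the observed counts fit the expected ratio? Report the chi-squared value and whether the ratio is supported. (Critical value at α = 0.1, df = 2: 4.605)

Total ratio parts = 16. Expected numbers out of 1430:
  white: 1430 × 12/16 = 1072.5
  black: 1430 × 3/16 = 268.125
  brown: 1430 × 1/16 = 89.375
χ² = Σ (O − E)² / E
  white: (1127 − 1072.5)² / 1072.5 = 2.7695
  black: (205 − 268.125)² / 268.125 = 14.8616
  brown: (98 − 89.375)² / 89.375 = 0.8323
χ² = 2.7695 + 14.8616 + 0.8323 = 18.4634 ≈ 18.463
Degrees of freedom = 3 − 1 = 2; critical value at α = 0.1 is 4.605.
Since 18.463 > 4.605, we reject the null hypothesis — the data do not fit the 12:3:1 ratio.

18.463; not consistent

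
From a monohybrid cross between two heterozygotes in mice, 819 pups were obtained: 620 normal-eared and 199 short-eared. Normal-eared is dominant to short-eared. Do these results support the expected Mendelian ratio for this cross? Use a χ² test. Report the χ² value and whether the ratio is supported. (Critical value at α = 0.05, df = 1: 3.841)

For a monohybrid cross between heterozygotes with complete dominance, the expected phenotypic ratio is 3:1.
Under the 3:1 hypothesis (Σ ratio = 4, N = 819):
  normal-eared: 819 × 3/4 = 614.25
  short-eared: 819 × 1/4 = 204.75
χ² = Σ (O − E)² / E
  normal-eared: (620 − 614.25)² / 614.25 = 0.0538
  short-eared: (199 − 204.75)² / 204.75 = 0.1615
χ² = 0.0538 + 0.1615 = 0.2153 ≈ 0.215
Degrees of freedom = 2 − 1 = 1; critical value at α = 0.05 is 3.841.
Since 0.215 < 3.841, we fail to reject the null hypothesis — the data are consistent with the 3:1 ratio.

0.215; consistent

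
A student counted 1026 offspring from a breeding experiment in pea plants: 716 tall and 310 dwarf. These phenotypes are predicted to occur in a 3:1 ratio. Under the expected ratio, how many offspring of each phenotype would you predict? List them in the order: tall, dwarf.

Under the 3:1 hypothesis (Σ ratio = 4, N = 1026):
  tall: 1026 × 3/4 = 769.5
  dwarf: 1026 × 1/4 = 256.5

769.5, 256.5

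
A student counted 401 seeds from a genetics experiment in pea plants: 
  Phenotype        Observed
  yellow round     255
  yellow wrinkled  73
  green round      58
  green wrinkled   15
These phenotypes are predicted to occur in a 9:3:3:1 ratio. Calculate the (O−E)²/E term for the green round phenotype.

The 9:3:3:1 ratio has 16 parts, so with N = 401 the expected counts are:
  yellow round: 401 × 9/16 = 225.5625
  yellow wrinkled: 401 × 3/16 = 75.1875
  green round: 401 × 3/16 = 75.1875
  green wrinkled: 401 × 1/16 = 25.0625
Contribution of green round: (58 − 75.1875)² / 75.1875 = 3.9290

3.929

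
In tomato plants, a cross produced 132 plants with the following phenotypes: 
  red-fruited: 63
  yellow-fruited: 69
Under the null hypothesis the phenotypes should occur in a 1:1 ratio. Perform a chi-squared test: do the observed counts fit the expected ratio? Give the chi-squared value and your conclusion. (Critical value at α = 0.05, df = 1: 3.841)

Expected counts for N = 132 under a 1:1 ratio (total parts = 2):
  red-fruited: 132 × 1/2 = 66
  yellow-fruited: 132 × 1/2 = 66
χ² = Σ (O − E)² / E
  red-fruited: (63 − 66)² / 66 = 0.1364
  yellow-fruited: (69 − 66)² / 66 = 0.1364
χ² = 0.1364 + 0.1364 = 0.2728 ≈ 0.273
Degrees of freedom = 2 − 1 = 1; critical value at α = 0.05 is 3.841.
Since 0.273 < 3.841, we fail to reject the null hypothesis — the data are consistent with the 1:1 ratio.

0.273; consistent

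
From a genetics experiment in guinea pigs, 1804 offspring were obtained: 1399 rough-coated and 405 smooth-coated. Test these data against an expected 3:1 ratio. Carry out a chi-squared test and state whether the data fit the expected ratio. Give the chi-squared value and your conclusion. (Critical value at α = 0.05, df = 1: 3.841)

6.256; not consistent

Expected counts for N = 1804 under a 3:1 ratio (total parts = 4):
  rough-coated: 1804 × 3/4 = 1353
  smooth-coated: 1804 × 1/4 = 451
χ² = Σ (O − E)² / E
  rough-coated: (1399 − 1353)² / 1353 = 1.5639
  smooth-coated: (405 − 451)² / 451 = 4.6918
χ² = 1.5639 + 4.6918 = 6.2557 ≈ 6.256
Degrees of freedom = 2 − 1 = 1; critical value at α = 0.05 is 3.841.
Since 6.256 > 3.841, we reject the null hypothesis — the data do not fit the 3:1 ratio.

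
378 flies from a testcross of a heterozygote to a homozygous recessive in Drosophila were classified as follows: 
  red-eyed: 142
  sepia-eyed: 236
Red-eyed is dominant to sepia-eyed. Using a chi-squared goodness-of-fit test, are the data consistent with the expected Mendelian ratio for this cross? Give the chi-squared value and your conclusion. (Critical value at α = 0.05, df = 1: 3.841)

A testcross of a heterozygote (Aa × aa) gives a 1:1 phenotypic ratio.
Expected counts for N = 378 under a 1:1 ratio (total parts = 2):
  red-eyed: 378 × 1/2 = 189
  sepia-eyed: 378 × 1/2 = 189
χ² = Σ (O − E)² / E
  red-eyed: (142 − 189)² / 189 = 11.6878
  sepia-eyed: (236 − 189)² / 189 = 11.6878
χ² = 11.6878 + 11.6878 = 23.3756 ≈ 23.376
Degrees of freedom = 2 − 1 = 1; critical value at α = 0.05 is 3.841.
Since 23.376 > 3.841, we reject the null hypothesis — the data do not fit the 1:1 ratio.

23.376; not consistent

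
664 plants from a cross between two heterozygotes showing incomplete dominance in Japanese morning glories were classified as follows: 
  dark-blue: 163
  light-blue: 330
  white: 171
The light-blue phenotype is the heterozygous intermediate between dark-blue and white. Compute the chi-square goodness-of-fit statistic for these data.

0.217

With incomplete dominance, a heterozygote × heterozygote cross gives a 1:2:1 phenotypic ratio.
Under the 1:2:1 hypothesis (Σ ratio = 4, N = 664):
  dark-blue: 664 × 1/4 = 166
  light-blue: 664 × 2/4 = 332
  white: 664 × 1/4 = 166
χ² = Σ (O − E)² / E
  dark-blue: (163 − 166)² / 166 = 0.0542
  light-blue: (330 − 332)² / 332 = 0.0120
  white: (171 − 166)² / 166 = 0.1506
χ² = 0.0542 + 0.0120 + 0.1506 = 0.2168 ≈ 0.217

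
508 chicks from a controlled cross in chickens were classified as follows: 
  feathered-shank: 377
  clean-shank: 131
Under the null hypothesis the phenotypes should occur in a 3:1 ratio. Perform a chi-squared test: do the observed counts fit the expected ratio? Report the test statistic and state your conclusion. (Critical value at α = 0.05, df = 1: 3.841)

Under the 3:1 hypothesis (Σ ratio = 4, N = 508):
  feathered-shank: 508 × 3/4 = 381
  clean-shank: 508 × 1/4 = 127
χ² = Σ (O − E)² / E
  feathered-shank: (377 − 381)² / 381 = 0.0420
  clean-shank: (131 − 127)² / 127 = 0.1260
χ² = 0.0420 + 0.1260 = 0.168
Degrees of freedom = 2 − 1 = 1; critical value at α = 0.05 is 3.841.
Since 0.168 < 3.841, we fail to reject the null hypothesis — the data are consistent with the 3:1 ratio.

0.168; consistent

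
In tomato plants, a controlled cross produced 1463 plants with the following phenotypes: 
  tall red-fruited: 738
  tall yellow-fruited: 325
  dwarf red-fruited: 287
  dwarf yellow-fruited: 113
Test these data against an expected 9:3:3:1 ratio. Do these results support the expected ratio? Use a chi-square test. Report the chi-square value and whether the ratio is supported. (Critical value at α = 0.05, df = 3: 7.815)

Total ratio parts = 16. Expected numbers out of 1463:
  tall red-fruited: 1463 × 9/16 = 822.9375
  tall yellow-fruited: 1463 × 3/16 = 274.3125
  dwarf red-fruited: 1463 × 3/16 = 274.3125
  dwarf yellow-fruited: 1463 × 1/16 = 91.4375
χ² = Σ (O − E)² / E
  tall red-fruited: (738 − 822.9375)² / 822.9375 = 8.7666
  tall yellow-fruited: (325 − 274.3125)² / 274.3125 = 9.3660
  dwarf red-fruited: (287 − 274.3125)² / 274.3125 = 0.5868
  dwarf yellow-fruited: (113 − 91.4375)² / 91.4375 = 5.0848
χ² = 8.7666 + 9.3660 + 0.5868 + 5.0848 = 23.8042 ≈ 23.804
Degrees of freedom = 4 − 1 = 3; critical value at α = 0.05 is 7.815.
Since 23.804 > 7.815, we reject the null hypothesis — the data do not fit the 9:3:3:1 ratio.

23.804; not consistent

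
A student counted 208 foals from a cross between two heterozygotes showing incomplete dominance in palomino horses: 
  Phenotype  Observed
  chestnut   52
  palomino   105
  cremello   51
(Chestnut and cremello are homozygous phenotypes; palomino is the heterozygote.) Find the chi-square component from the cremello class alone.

With incomplete dominance, a heterozygote × heterozygote cross gives a 1:2:1 phenotypic ratio.
Expected counts for N = 208 under a 1:2:1 ratio (total parts = 4):
  chestnut: 208 × 1/4 = 52
  palomino: 208 × 2/4 = 104
  cremello: 208 × 1/4 = 52
Contribution of cremello: (51 − 52)² / 52 = 0.0192

0.019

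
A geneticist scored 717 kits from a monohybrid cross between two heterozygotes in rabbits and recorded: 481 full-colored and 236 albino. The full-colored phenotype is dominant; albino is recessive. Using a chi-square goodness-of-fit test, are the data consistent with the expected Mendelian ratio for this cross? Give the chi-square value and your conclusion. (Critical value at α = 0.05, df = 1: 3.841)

For a monohybrid cross between heterozygotes with complete dominance, the expected phenotypic ratio is 3:1.
The 3:1 ratio has 4 parts, so with N = 717 the expected counts are:
  full-colored: 717 × 3/4 = 537.75
  albino: 717 × 1/4 = 179.25
χ² = Σ (O − E)² / E
  full-colored: (481 − 537.75)² / 537.75 = 5.9890
  albino: (236 − 179.25)² / 179.25 = 17.9669
χ² = 5.9890 + 17.9669 = 23.9559 ≈ 23.956
Degrees of freedom = 2 − 1 = 1; critical value at α = 0.05 is 3.841.
Since 23.956 > 3.841, we reject the null hypothesis — the data do not fit the 3:1 ratio.

23.956; not consistent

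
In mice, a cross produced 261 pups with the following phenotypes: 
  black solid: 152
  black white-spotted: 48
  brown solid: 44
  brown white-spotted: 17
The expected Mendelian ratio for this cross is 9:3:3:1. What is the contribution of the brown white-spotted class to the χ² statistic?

0.029

Under the 9:3:3:1 hypothesis (Σ ratio = 16, N = 261):
  black solid: 261 × 9/16 = 146.8125
  black white-spotted: 261 × 3/16 = 48.9375
  brown solid: 261 × 3/16 = 48.9375
  brown white-spotted: 261 × 1/16 = 16.3125
Contribution of brown white-spotted: (17 − 16.3125)² / 16.3125 = 0.0290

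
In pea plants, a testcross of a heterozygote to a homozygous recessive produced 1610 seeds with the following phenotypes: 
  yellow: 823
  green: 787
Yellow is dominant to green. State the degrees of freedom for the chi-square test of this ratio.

A testcross of a heterozygote (Aa × aa) gives a 1:1 phenotypic ratio.
A goodness-of-fit test with 2 phenotype classes has df = 2 − 1 = 1.

1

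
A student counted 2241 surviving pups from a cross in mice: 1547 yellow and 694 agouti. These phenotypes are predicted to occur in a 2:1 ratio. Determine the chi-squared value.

5.641

The 2:1 ratio has 3 parts, so with N = 2241 the expected counts are:
  yellow: 2241 × 2/3 = 1494
  agouti: 2241 × 1/3 = 747
χ² = Σ (O − E)² / E
  yellow: (1547 − 1494)² / 1494 = 1.8802
  agouti: (694 − 747)² / 747 = 3.7604
χ² = 1.8802 + 3.7604 = 5.6406 ≈ 5.641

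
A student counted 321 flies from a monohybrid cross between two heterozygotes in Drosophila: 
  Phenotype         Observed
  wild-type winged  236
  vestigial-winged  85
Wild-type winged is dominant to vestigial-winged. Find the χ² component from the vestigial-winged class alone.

For a monohybrid cross between heterozygotes with complete dominance, the expected phenotypic ratio is 3:1.
Under the 3:1 hypothesis (Σ ratio = 4, N = 321):
  wild-type winged: 321 × 3/4 = 240.75
  vestigial-winged: 321 × 1/4 = 80.25
Contribution of vestigial-winged: (85 − 80.25)² / 80.25 = 0.2812

0.281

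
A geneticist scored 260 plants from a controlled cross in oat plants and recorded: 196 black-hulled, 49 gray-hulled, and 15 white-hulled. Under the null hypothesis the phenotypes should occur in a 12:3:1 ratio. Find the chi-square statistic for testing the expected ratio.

0.103

The 12:3:1 ratio has 16 parts, so with N = 260 the expected counts are:
  black-hulled: 260 × 12/16 = 195
  gray-hulled: 260 × 3/16 = 48.75
  white-hulled: 260 × 1/16 = 16.25
χ² = Σ (O − E)² / E
  black-hulled: (196 − 195)² / 195 = 0.0051
  gray-hulled: (49 − 48.75)² / 48.75 = 0.0013
  white-hulled: (15 − 16.25)² / 16.25 = 0.0962
χ² = 0.0051 + 0.0013 + 0.0962 = 0.1026 ≈ 0.103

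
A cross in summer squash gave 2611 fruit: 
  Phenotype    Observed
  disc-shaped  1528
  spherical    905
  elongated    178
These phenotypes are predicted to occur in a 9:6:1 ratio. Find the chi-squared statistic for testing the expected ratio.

Total ratio parts = 16. Expected numbers out of 2611:
  disc-shaped: 2611 × 9/16 = 1468.6875
  spherical: 2611 × 6/16 = 979.125
  elongated: 2611 × 1/16 = 163.1875
χ² = Σ (O − E)² / E
  disc-shaped: (1528 − 1468.6875)² / 1468.6875 = 2.3953
  spherical: (905 − 979.125)² / 979.125 = 5.6117
  elongated: (178 − 163.1875)² / 163.1875 = 1.3445
χ² = 2.3953 + 5.6117 + 1.3445 = 9.3515 ≈ 9.352

9.352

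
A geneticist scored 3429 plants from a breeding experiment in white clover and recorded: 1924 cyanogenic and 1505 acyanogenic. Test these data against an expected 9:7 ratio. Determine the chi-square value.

The 9:7 ratio has 16 parts, so with N = 3429 the expected counts are:
  cyanogenic: 3429 × 9/16 = 1928.8125
  acyanogenic: 3429 × 7/16 = 1500.1875
χ² = Σ (O − E)² / E
  cyanogenic: (1924 − 1928.8125)² / 1928.8125 = 0.0120
  acyanogenic: (1505 − 1500.1875)² / 1500.1875 = 0.0154
χ² = 0.0120 + 0.0154 = 0.0274 ≈ 0.027

0.027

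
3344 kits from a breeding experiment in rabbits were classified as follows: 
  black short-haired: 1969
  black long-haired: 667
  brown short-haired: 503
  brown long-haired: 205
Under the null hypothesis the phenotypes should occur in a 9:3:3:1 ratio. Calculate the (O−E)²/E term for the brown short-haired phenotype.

24.523

Expected counts for N = 3344 under a 9:3:3:1 ratio (total parts = 16):
  black short-haired: 3344 × 9/16 = 1881
  black long-haired: 3344 × 3/16 = 627
  brown short-haired: 3344 × 3/16 = 627
  brown long-haired: 3344 × 1/16 = 209
Contribution of brown short-haired: (503 − 627)² / 627 = 24.5231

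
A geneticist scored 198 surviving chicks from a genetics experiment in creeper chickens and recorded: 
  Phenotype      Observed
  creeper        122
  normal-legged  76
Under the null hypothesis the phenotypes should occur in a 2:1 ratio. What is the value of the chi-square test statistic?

Under the 2:1 hypothesis (Σ ratio = 3, N = 198):
  creeper: 198 × 2/3 = 132
  normal-legged: 198 × 1/3 = 66
χ² = Σ (O − E)² / E
  creeper: (122 − 132)² / 132 = 0.7576
  normal-legged: (76 − 66)² / 66 = 1.5152
χ² = 0.7576 + 1.5152 = 2.2728 ≈ 2.273

2.273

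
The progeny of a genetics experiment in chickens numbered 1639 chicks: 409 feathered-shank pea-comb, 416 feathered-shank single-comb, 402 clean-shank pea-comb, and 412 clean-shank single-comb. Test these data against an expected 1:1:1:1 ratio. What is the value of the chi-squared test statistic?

0.256

The 1:1:1:1 ratio has 4 parts, so with N = 1639 the expected counts are:
  feathered-shank pea-comb: 1639 × 1/4 = 409.75
  feathered-shank single-comb: 1639 × 1/4 = 409.75
  clean-shank pea-comb: 1639 × 1/4 = 409.75
  clean-shank single-comb: 1639 × 1/4 = 409.75
χ² = Σ (O − E)² / E
  feathered-shank pea-comb: (409 − 409.75)² / 409.75 = 0.0014
  feathered-shank single-comb: (416 − 409.75)² / 409.75 = 0.0953
  clean-shank pea-comb: (402 − 409.75)² / 409.75 = 0.1466
  clean-shank single-comb: (412 − 409.75)² / 409.75 = 0.0124
χ² = 0.0014 + 0.0953 + 0.1466 + 0.0124 = 0.2557 ≈ 0.256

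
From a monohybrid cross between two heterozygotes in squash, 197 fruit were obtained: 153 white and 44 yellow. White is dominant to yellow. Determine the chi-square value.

0.746

For a monohybrid cross between heterozygotes with complete dominance, the expected phenotypic ratio is 3:1.
The 3:1 ratio has 4 parts, so with N = 197 the expected counts are:
  white: 197 × 3/4 = 147.75
  yellow: 197 × 1/4 = 49.25
χ² = Σ (O − E)² / E
  white: (153 − 147.75)² / 147.75 = 0.1865
  yellow: (44 − 49.25)² / 49.25 = 0.5596
χ² = 0.1865 + 0.5596 = 0.7461 ≈ 0.746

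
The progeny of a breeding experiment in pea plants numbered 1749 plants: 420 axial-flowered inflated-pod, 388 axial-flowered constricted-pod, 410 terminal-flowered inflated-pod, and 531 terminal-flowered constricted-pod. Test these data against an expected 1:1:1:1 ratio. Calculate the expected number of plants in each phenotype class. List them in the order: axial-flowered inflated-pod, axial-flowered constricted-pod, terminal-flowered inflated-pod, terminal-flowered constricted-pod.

Total ratio parts = 4. Expected numbers out of 1749:
  axial-flowered inflated-pod: 1749 × 1/4 = 437.25
  axial-flowered constricted-pod: 1749 × 1/4 = 437.25
  terminal-flowered inflated-pod: 1749 × 1/4 = 437.25
  terminal-flowered constricted-pod: 1749 × 1/4 = 437.25

437.25, 437.25, 437.25, 437.25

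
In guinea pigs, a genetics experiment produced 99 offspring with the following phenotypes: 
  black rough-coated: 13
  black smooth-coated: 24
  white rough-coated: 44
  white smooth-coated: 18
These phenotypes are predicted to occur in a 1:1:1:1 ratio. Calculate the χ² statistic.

22.414

Under the 1:1:1:1 hypothesis (Σ ratio = 4, N = 99):
  black rough-coated: 99 × 1/4 = 24.75
  black smooth-coated: 99 × 1/4 = 24.75
  white rough-coated: 99 × 1/4 = 24.75
  white smooth-coated: 99 × 1/4 = 24.75
χ² = Σ (O − E)² / E
  black rough-coated: (13 − 24.75)² / 24.75 = 5.5783
  black smooth-coated: (24 − 24.75)² / 24.75 = 0.0227
  white rough-coated: (44 − 24.75)² / 24.75 = 14.9722
  white smooth-coated: (18 − 24.75)² / 24.75 = 1.8409
χ² = 5.5783 + 0.0227 + 14.9722 + 1.8409 = 22.4141 ≈ 22.414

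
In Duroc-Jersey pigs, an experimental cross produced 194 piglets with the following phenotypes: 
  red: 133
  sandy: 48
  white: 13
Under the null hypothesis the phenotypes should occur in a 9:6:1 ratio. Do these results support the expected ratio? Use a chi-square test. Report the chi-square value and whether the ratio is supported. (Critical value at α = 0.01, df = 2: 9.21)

Under the 9:6:1 hypothesis (Σ ratio = 16, N = 194):
  red: 194 × 9/16 = 109.125
  sandy: 194 × 6/16 = 72.75
  white: 194 × 1/16 = 12.125
χ² = Σ (O − E)² / E
  red: (133 − 109.125)² / 109.125 = 5.2235
  sandy: (48 − 72.75)² / 72.75 = 8.4201
  white: (13 − 12.125)² / 12.125 = 0.0631
χ² = 5.2235 + 8.4201 + 0.0631 = 13.7067 ≈ 13.707
Degrees of freedom = 3 − 1 = 2; critical value at α = 0.01 is 9.21.
Since 13.707 > 9.21, we reject the null hypothesis — the data do not fit the 9:6:1 ratio.

13.707; not consistent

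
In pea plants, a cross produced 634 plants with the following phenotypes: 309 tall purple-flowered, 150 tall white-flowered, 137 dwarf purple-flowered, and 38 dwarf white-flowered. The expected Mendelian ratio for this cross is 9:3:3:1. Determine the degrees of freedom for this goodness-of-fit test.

A goodness-of-fit test with 4 phenotype classes has df = 4 − 1 = 3.

3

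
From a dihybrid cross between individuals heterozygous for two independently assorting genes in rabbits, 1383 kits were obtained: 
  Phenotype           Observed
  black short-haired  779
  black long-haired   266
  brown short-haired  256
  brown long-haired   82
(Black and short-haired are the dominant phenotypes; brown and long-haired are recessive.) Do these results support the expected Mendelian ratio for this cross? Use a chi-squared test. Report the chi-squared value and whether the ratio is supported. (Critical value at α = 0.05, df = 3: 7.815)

0.444; consistent

A dihybrid F₂ with independent assortment and complete dominance at both loci gives a 9:3:3:1 phenotypic ratio.
Total ratio parts = 16. Expected numbers out of 1383:
  black short-haired: 1383 × 9/16 = 777.9375
  black long-haired: 1383 × 3/16 = 259.3125
  brown short-haired: 1383 × 3/16 = 259.3125
  brown long-haired: 1383 × 1/16 = 86.4375
χ² = Σ (O − E)² / E
  black short-haired: (779 − 777.9375)² / 777.9375 = 0.0015
  black long-haired: (266 − 259.3125)² / 259.3125 = 0.1725
  brown short-haired: (256 − 259.3125)² / 259.3125 = 0.0423
  brown long-haired: (82 − 86.4375)² / 86.4375 = 0.2278
χ² = 0.0015 + 0.1725 + 0.0423 + 0.2278 = 0.4441 ≈ 0.444
Degrees of freedom = 4 − 1 = 3; critical value at α = 0.05 is 7.815.
Since 0.444 < 7.815, we fail to reject the null hypothesis — the data are consistent with the 9:3:3:1 ratio.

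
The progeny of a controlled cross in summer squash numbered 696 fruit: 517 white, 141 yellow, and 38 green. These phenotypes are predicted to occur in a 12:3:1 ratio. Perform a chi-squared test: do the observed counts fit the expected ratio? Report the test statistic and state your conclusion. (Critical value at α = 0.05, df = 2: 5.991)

Expected counts for N = 696 under a 12:3:1 ratio (total parts = 16):
  white: 696 × 12/16 = 522
  yellow: 696 × 3/16 = 130.5
  green: 696 × 1/16 = 43.5
χ² = Σ (O − E)² / E
  white: (517 − 522)² / 522 = 0.0479
  yellow: (141 − 130.5)² / 130.5 = 0.8448
  green: (38 − 43.5)² / 43.5 = 0.6954
χ² = 0.0479 + 0.8448 + 0.6954 = 1.5881 ≈ 1.588
Degrees of freedom = 3 − 1 = 2; critical value at α = 0.05 is 5.991.
Since 1.588 < 5.991, we fail to reject the null hypothesis — the data are consistent with the 12:3:1 ratio.

1.588; consistent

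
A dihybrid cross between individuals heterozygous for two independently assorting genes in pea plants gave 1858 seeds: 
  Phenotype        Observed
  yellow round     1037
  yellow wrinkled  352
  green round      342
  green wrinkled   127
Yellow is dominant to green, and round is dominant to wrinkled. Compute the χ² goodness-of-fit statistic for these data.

1.236

A dihybrid F₂ with independent assortment and complete dominance at both loci gives a 9:3:3:1 phenotypic ratio.
The 9:3:3:1 ratio has 16 parts, so with N = 1858 the expected counts are:
  yellow round: 1858 × 9/16 = 1045.125
  yellow wrinkled: 1858 × 3/16 = 348.375
  green round: 1858 × 3/16 = 348.375
  green wrinkled: 1858 × 1/16 = 116.125
χ² = Σ (O − E)² / E
  yellow round: (1037 − 1045.125)² / 1045.125 = 0.0632
  yellow wrinkled: (352 − 348.375)² / 348.375 = 0.0377
  green round: (342 − 348.375)² / 348.375 = 0.1167
  green wrinkled: (127 − 116.125)² / 116.125 = 1.0184
χ² = 0.0632 + 0.0377 + 0.1167 + 1.0184 = 1.236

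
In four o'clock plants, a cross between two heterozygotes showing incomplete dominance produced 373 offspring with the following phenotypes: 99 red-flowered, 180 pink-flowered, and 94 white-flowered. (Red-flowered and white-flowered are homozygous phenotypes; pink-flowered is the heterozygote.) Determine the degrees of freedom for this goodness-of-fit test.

2

With incomplete dominance, a heterozygote × heterozygote cross gives a 1:2:1 phenotypic ratio.
A goodness-of-fit test with 3 phenotype classes has df = 3 − 1 = 2.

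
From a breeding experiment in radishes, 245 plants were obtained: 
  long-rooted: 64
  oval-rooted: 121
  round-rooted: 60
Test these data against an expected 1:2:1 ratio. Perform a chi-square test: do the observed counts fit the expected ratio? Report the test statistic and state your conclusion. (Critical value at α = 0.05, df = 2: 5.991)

Expected counts for N = 245 under a 1:2:1 ratio (total parts = 4):
  long-rooted: 245 × 1/4 = 61.25
  oval-rooted: 245 × 2/4 = 122.5
  round-rooted: 245 × 1/4 = 61.25
χ² = Σ (O − E)² / E
  long-rooted: (64 − 61.25)² / 61.25 = 0.1235
  oval-rooted: (121 − 122.5)² / 122.5 = 0.0184
  round-rooted: (60 − 61.25)² / 61.25 = 0.0255
χ² = 0.1235 + 0.0184 + 0.0255 = 0.1674 ≈ 0.167
Degrees of freedom = 3 − 1 = 2; critical value at α = 0.05 is 5.991.
Since 0.167 < 5.991, we fail to reject the null hypothesis — the data are consistent with the 1:2:1 ratio.

0.167; consistent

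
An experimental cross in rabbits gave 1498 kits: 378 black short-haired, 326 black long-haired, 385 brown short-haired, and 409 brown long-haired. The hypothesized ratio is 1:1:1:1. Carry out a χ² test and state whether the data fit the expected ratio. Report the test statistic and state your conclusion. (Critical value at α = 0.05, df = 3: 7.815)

Expected counts for N = 1498 under a 1:1:1:1 ratio (total parts = 4):
  black short-haired: 1498 × 1/4 = 374.5
  black long-haired: 1498 × 1/4 = 374.5
  brown short-haired: 1498 × 1/4 = 374.5
  brown long-haired: 1498 × 1/4 = 374.5
χ² = Σ (O − E)² / E
  black short-haired: (378 − 374.5)² / 374.5 = 0.0327
  black long-haired: (326 − 374.5)² / 374.5 = 6.2810
  brown short-haired: (385 − 374.5)² / 374.5 = 0.2944
  brown long-haired: (409 − 374.5)² / 374.5 = 3.1782
χ² = 0.0327 + 6.2810 + 0.2944 + 3.1782 = 9.7863 ≈ 9.786
Degrees of freedom = 4 − 1 = 3; critical value at α = 0.05 is 7.815.
Since 9.786 > 7.815, we reject the null hypothesis — the data do not fit the 1:1:1:1 ratio.

9.786; not consistent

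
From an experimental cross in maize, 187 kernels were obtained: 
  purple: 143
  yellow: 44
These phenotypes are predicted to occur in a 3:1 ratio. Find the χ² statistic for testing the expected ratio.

0.216

Expected counts for N = 187 under a 3:1 ratio (total parts = 4):
  purple: 187 × 3/4 = 140.25
  yellow: 187 × 1/4 = 46.75
χ² = Σ (O − E)² / E
  purple: (143 − 140.25)² / 140.25 = 0.0539
  yellow: (44 − 46.75)² / 46.75 = 0.1618
χ² = 0.0539 + 0.1618 = 0.2157 ≈ 0.216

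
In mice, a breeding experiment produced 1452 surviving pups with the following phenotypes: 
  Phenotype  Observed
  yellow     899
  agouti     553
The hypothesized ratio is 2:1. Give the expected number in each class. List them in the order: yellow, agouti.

Total ratio parts = 3. Expected numbers out of 1452:
  yellow: 1452 × 2/3 = 968
  agouti: 1452 × 1/3 = 484

968, 484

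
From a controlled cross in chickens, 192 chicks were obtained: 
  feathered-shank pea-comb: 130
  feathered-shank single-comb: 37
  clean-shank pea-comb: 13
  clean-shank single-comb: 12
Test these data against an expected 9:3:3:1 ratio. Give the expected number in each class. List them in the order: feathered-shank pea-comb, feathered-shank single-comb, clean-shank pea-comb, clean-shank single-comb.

Total ratio parts = 16. Expected numbers out of 192:
  feathered-shank pea-comb: 192 × 9/16 = 108
  feathered-shank single-comb: 192 × 3/16 = 36
  clean-shank pea-comb: 192 × 3/16 = 36
  clean-shank single-comb: 192 × 1/16 = 12

108, 36, 36, 12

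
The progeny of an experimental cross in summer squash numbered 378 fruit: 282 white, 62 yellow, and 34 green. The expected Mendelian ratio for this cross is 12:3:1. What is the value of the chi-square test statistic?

5.675

The 12:3:1 ratio has 16 parts, so with N = 378 the expected counts are:
  white: 378 × 12/16 = 283.5
  yellow: 378 × 3/16 = 70.875
  green: 378 × 1/16 = 23.625
χ² = Σ (O − E)² / E
  white: (282 − 283.5)² / 283.5 = 0.0079
  yellow: (62 − 70.875)² / 70.875 = 1.1113
  green: (34 − 23.625)² / 23.625 = 4.5562
χ² = 0.0079 + 1.1113 + 4.5562 = 5.6754 ≈ 5.675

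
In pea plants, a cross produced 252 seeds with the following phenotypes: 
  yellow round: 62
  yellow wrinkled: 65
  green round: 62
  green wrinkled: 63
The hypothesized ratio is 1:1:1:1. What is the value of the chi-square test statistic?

0.095

Under the 1:1:1:1 hypothesis (Σ ratio = 4, N = 252):
  yellow round: 252 × 1/4 = 63
  yellow wrinkled: 252 × 1/4 = 63
  green round: 252 × 1/4 = 63
  green wrinkled: 252 × 1/4 = 63
χ² = Σ (O − E)² / E
  yellow round: (62 − 63)² / 63 = 0.0159
  yellow wrinkled: (65 − 63)² / 63 = 0.0635
  green round: (62 − 63)² / 63 = 0.0159
  green wrinkled: (63 − 63)² / 63 = 0.0000
χ² = 0.0159 + 0.0635 + 0.0159 + 0.0000 = 0.0953 ≈ 0.095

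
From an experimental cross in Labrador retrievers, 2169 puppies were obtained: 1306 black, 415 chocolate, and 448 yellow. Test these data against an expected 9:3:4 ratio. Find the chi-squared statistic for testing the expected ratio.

Expected counts for N = 2169 under a 9:3:4 ratio (total parts = 16):
  black: 2169 × 9/16 = 1220.0625
  chocolate: 2169 × 3/16 = 406.6875
  yellow: 2169 × 4/16 = 542.25
χ² = Σ (O − E)² / E
  black: (1306 − 1220.0625)² / 1220.0625 = 6.0532
  chocolate: (415 − 406.6875)² / 406.6875 = 0.1699
  yellow: (448 − 542.25)² / 542.25 = 16.3819
χ² = 6.0532 + 0.1699 + 16.3819 = 22.605

22.605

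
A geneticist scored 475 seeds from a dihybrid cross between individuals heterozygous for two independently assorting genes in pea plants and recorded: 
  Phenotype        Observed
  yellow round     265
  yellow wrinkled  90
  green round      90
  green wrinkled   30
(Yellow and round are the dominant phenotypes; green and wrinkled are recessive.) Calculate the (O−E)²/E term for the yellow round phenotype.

A dihybrid F₂ with independent assortment and complete dominance at both loci gives a 9:3:3:1 phenotypic ratio.
The 9:3:3:1 ratio has 16 parts, so with N = 475 the expected counts are:
  yellow round: 475 × 9/16 = 267.1875
  yellow wrinkled: 475 × 3/16 = 89.0625
  green round: 475 × 3/16 = 89.0625
  green wrinkled: 475 × 1/16 = 29.6875
Contribution of yellow round: (265 − 267.1875)² / 267.1875 = 0.0179

0.018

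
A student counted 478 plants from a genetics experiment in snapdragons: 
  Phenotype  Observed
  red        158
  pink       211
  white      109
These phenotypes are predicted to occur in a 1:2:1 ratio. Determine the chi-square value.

Total ratio parts = 4. Expected numbers out of 478:
  red: 478 × 1/4 = 119.5
  pink: 478 × 2/4 = 239
  white: 478 × 1/4 = 119.5
χ² = Σ (O − E)² / E
  red: (158 − 119.5)² / 119.5 = 12.4038
  pink: (211 − 239)² / 239 = 3.2803
  white: (109 − 119.5)² / 119.5 = 0.9226
χ² = 12.4038 + 3.2803 + 0.9226 = 16.6067 ≈ 16.607

16.607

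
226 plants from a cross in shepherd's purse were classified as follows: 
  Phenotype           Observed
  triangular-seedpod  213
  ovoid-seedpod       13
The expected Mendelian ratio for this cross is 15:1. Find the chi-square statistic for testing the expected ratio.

0.096

Expected counts for N = 226 under a 15:1 ratio (total parts = 16):
  triangular-seedpod: 226 × 15/16 = 211.875
  ovoid-seedpod: 226 × 1/16 = 14.125
χ² = Σ (O − E)² / E
  triangular-seedpod: (213 − 211.875)² / 211.875 = 0.0060
  ovoid-seedpod: (13 − 14.125)² / 14.125 = 0.0896
χ² = 0.0060 + 0.0896 = 0.0956 ≈ 0.096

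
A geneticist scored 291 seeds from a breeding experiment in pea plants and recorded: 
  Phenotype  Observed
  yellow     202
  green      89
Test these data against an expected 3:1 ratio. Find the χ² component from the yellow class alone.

Total ratio parts = 4. Expected numbers out of 291:
  yellow: 291 × 3/4 = 218.25
  green: 291 × 1/4 = 72.75
Contribution of yellow: (202 − 218.25)² / 218.25 = 1.2099

1.210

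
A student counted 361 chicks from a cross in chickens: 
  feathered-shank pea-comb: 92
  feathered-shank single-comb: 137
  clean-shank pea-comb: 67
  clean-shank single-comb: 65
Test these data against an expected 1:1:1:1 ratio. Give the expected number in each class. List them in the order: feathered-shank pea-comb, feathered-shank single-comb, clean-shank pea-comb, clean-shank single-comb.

90.25, 90.25, 90.25, 90.25

Under the 1:1:1:1 hypothesis (Σ ratio = 4, N = 361):
  feathered-shank pea-comb: 361 × 1/4 = 90.25
  feathered-shank single-comb: 361 × 1/4 = 90.25
  clean-shank pea-comb: 361 × 1/4 = 90.25
  clean-shank single-comb: 361 × 1/4 = 90.25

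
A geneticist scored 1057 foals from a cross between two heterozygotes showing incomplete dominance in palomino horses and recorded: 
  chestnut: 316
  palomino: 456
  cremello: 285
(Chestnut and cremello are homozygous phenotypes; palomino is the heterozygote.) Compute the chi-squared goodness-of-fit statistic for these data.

With incomplete dominance, a heterozygote × heterozygote cross gives a 1:2:1 phenotypic ratio.
Expected counts for N = 1057 under a 1:2:1 ratio (total parts = 4):
  chestnut: 1057 × 1/4 = 264.25
  palomino: 1057 × 2/4 = 528.5
  cremello: 1057 × 1/4 = 264.25
χ² = Σ (O − E)² / E
  chestnut: (316 − 264.25)² / 264.25 = 10.1346
  palomino: (456 − 528.5)² / 528.5 = 9.9456
  cremello: (285 − 264.25)² / 264.25 = 1.6294
χ² = 10.1346 + 9.9456 + 1.6294 = 21.7096 ≈ 21.710

21.710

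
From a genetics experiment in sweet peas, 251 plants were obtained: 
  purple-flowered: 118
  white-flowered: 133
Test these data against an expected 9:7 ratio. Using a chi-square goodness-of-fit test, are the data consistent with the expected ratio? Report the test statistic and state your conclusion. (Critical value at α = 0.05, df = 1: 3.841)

8.704; not consistent

The 9:7 ratio has 16 parts, so with N = 251 the expected counts are:
  purple-flowered: 251 × 9/16 = 141.1875
  white-flowered: 251 × 7/16 = 109.8125
χ² = Σ (O − E)² / E
  purple-flowered: (118 − 141.1875)² / 141.1875 = 3.8081
  white-flowered: (133 − 109.8125)² / 109.8125 = 4.8962
χ² = 3.8081 + 4.8962 = 8.7043 ≈ 8.704
Degrees of freedom = 2 − 1 = 1; critical value at α = 0.05 is 3.841.
Since 8.704 > 3.841, we reject the null hypothesis — the data do not fit the 9:7 ratio.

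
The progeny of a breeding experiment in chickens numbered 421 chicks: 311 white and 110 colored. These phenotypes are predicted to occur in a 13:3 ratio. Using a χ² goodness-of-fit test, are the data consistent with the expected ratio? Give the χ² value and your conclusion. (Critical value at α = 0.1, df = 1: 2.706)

15.044; not consistent

Total ratio parts = 16. Expected numbers out of 421:
  white: 421 × 13/16 = 342.0625
  colored: 421 × 3/16 = 78.9375
χ² = Σ (O − E)² / E
  white: (311 − 342.0625)² / 342.0625 = 2.8208
  colored: (110 − 78.9375)² / 78.9375 = 12.2233
χ² = 2.8208 + 12.2233 = 15.0441 ≈ 15.044
Degrees of freedom = 2 − 1 = 1; critical value at α = 0.1 is 2.706.
Since 15.044 > 2.706, we reject the null hypothesis — the data do not fit the 13:3 ratio.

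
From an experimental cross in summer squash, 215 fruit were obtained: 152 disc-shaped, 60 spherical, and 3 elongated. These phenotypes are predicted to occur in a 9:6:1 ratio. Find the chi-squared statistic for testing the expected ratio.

Under the 9:6:1 hypothesis (Σ ratio = 16, N = 215):
  disc-shaped: 215 × 9/16 = 120.9375
  spherical: 215 × 6/16 = 80.625
  elongated: 215 × 1/16 = 13.4375
χ² = Σ (O − E)² / E
  disc-shaped: (152 − 120.9375)² / 120.9375 = 7.9783
  spherical: (60 − 80.625)² / 80.625 = 5.2762
  elongated: (3 − 13.4375)² / 13.4375 = 8.1073
χ² = 7.9783 + 5.2762 + 8.1073 = 21.3618 ≈ 21.362

21.362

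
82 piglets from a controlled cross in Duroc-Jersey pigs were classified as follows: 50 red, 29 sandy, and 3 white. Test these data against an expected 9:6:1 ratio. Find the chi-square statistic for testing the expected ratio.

1.306

Total ratio parts = 16. Expected numbers out of 82:
  red: 82 × 9/16 = 46.125
  sandy: 82 × 6/16 = 30.75
  white: 82 × 1/16 = 5.125
χ² = Σ (O − E)² / E
  red: (50 − 46.125)² / 46.125 = 0.3255
  sandy: (29 − 30.75)² / 30.75 = 0.0996
  white: (3 − 5.125)² / 5.125 = 0.8811
χ² = 0.3255 + 0.0996 + 0.8811 = 1.3062 ≈ 1.306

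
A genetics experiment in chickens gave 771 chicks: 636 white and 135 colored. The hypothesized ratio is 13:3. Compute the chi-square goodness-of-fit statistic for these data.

0.779

Under the 13:3 hypothesis (Σ ratio = 16, N = 771):
  white: 771 × 13/16 = 626.4375
  colored: 771 × 3/16 = 144.5625
χ² = Σ (O − E)² / E
  white: (636 − 626.4375)² / 626.4375 = 0.1460
  colored: (135 − 144.5625)² / 144.5625 = 0.6325
χ² = 0.1460 + 0.6325 = 0.7785 ≈ 0.779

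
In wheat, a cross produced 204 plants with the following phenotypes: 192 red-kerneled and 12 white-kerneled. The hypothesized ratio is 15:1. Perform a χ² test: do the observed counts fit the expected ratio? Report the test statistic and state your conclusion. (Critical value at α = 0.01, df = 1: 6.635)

The 15:1 ratio has 16 parts, so with N = 204 the expected counts are:
  red-kerneled: 204 × 15/16 = 191.25
  white-kerneled: 204 × 1/16 = 12.75
χ² = Σ (O − E)² / E
  red-kerneled: (192 − 191.25)² / 191.25 = 0.0029
  white-kerneled: (12 − 12.75)² / 12.75 = 0.0441
χ² = 0.0029 + 0.0441 = 0.047
Degrees of freedom = 2 − 1 = 1; critical value at α = 0.01 is 6.635.
Since 0.047 < 6.635, we fail to reject the null hypothesis — the data are consistent with the 15:1 ratio.

0.047; consistent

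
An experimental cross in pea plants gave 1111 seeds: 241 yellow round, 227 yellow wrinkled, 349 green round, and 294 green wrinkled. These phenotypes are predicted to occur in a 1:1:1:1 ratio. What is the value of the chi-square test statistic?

Under the 1:1:1:1 hypothesis (Σ ratio = 4, N = 1111):
  yellow round: 1111 × 1/4 = 277.75
  yellow wrinkled: 1111 × 1/4 = 277.75
  green round: 1111 × 1/4 = 277.75
  green wrinkled: 1111 × 1/4 = 277.75
χ² = Σ (O − E)² / E
  yellow round: (241 − 277.75)² / 277.75 = 4.8625
  yellow wrinkled: (227 − 277.75)² / 277.75 = 9.2730
  green round: (349 − 277.75)² / 277.75 = 18.2775
  green wrinkled: (294 − 277.75)² / 277.75 = 0.9507
χ² = 4.8625 + 9.2730 + 18.2775 + 0.9507 = 33.3637 ≈ 33.364

33.364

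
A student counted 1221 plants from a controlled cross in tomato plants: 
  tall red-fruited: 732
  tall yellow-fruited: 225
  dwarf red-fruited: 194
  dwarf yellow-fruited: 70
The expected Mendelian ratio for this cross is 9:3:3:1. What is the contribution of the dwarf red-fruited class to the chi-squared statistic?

Total ratio parts = 16. Expected numbers out of 1221:
  tall red-fruited: 1221 × 9/16 = 686.8125
  tall yellow-fruited: 1221 × 3/16 = 228.9375
  dwarf red-fruited: 1221 × 3/16 = 228.9375
  dwarf yellow-fruited: 1221 × 1/16 = 76.3125
Contribution of dwarf red-fruited: (194 − 228.9375)² / 228.9375 = 5.3317

5.332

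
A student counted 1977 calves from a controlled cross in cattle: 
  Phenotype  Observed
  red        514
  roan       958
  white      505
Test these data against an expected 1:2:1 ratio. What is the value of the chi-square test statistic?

1.964

Total ratio parts = 4. Expected numbers out of 1977:
  red: 1977 × 1/4 = 494.25
  roan: 1977 × 2/4 = 988.5
  white: 1977 × 1/4 = 494.25
χ² = Σ (O − E)² / E
  red: (514 − 494.25)² / 494.25 = 0.7892
  roan: (958 − 988.5)² / 988.5 = 0.9411
  white: (505 − 494.25)² / 494.25 = 0.2338
χ² = 0.7892 + 0.9411 + 0.2338 = 1.9641 ≈ 1.964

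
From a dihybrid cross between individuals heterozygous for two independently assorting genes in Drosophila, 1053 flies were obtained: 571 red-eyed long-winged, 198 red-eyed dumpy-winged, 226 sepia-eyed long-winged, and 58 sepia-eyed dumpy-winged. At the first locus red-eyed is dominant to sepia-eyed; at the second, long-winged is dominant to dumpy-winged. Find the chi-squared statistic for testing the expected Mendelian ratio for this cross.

A dihybrid F₂ with independent assortment and complete dominance at both loci gives a 9:3:3:1 phenotypic ratio.
Under the 9:3:3:1 hypothesis (Σ ratio = 16, N = 1053):
  red-eyed long-winged: 1053 × 9/16 = 592.3125
  red-eyed dumpy-winged: 1053 × 3/16 = 197.4375
  sepia-eyed long-winged: 1053 × 3/16 = 197.4375
  sepia-eyed dumpy-winged: 1053 × 1/16 = 65.8125
χ² = Σ (O − E)² / E
  red-eyed long-winged: (571 − 592.3125)² / 592.3125 = 0.7669
  red-eyed dumpy-winged: (198 − 197.4375)² / 197.4375 = 0.0016
  sepia-eyed long-winged: (226 − 197.4375)² / 197.4375 = 4.1320
  sepia-eyed dumpy-winged: (58 − 65.8125)² / 65.8125 = 0.9274
χ² = 0.7669 + 0.0016 + 4.1320 + 0.9274 = 5.8279 ≈ 5.828

5.828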